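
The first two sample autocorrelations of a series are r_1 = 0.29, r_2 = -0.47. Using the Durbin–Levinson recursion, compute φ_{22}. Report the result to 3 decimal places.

-0.605

φ_{22} = (r_2 − r_1²) / (1 − r_1²)
r_1² = (0.29)² = 0.0841
Numerator = -0.47 − 0.0841 = -0.5541; denominator = 1 − 0.0841 = 0.9159
φ_{22} = -0.5541 / 0.9159 = -0.605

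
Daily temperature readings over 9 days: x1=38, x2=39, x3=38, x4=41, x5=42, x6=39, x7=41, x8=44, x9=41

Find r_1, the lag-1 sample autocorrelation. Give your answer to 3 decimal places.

0.236

Mean x̄ = (38 + 39 + 38 + 41 + 42 + 39 + 41 + 44 + 41)/9 = 40.3333
Numerator Σ_{t=1}^{8}(x_t−x̄)(x_{t+1}−x̄) = 7.5556
Denominator Σ(x_t−x̄)² = 32.0000
r_1 = 7.5556 / 32.0000 = 0.236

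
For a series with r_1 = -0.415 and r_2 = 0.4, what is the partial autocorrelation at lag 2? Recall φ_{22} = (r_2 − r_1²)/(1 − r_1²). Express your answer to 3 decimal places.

0.275

φ_{22} = (r_2 − r_1²) / (1 − r_1²)
r_1² = (-0.415)² = 0.172225
Numerator = 0.4 − 0.1722 = 0.2278; denominator = 1 − 0.1722 = 0.8278
φ_{22} = 0.2278 / 0.8278 = 0.275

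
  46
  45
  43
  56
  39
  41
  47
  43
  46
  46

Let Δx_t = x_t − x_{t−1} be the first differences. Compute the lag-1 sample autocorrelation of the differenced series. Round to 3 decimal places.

-0.574

First differences Δx: -1, -2, 13, -17, 2, 6, -4, 3, 0
Mean of differences = 0.0000
Numerator Σ(Δx_t−Δx̄)(Δx_{t+1}−Δx̄) = -303.0000
Denominator Σ(Δx_t−Δx̄)² = 528.0000
r_1(Δx) = -303.0000 / 528.0000 = -0.574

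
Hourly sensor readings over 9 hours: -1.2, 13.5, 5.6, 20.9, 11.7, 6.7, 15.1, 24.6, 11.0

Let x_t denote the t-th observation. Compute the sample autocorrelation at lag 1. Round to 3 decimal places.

-0.156

Mean x̄ = (-1.2 + 13.5 + 5.6 + 20.9 + 11.7 + 6.7 + 15.1 + 24.6 + 11.0)/9 = 11.9889
Numerator Σ_{t=1}^{8}(x_t−x̄)(x_{t+1}−x̄) = -77.2535
Denominator Σ(x_t−x̄)² = 494.2089
r_1 = -77.2535 / 494.2089 = -0.156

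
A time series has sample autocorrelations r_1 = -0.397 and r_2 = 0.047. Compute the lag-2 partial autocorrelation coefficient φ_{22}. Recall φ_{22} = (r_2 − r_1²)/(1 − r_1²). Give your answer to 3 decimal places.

-0.131

φ_{22} = (r_2 − r_1²) / (1 − r_1²)
r_1² = (-0.397)² = 0.157609
Numerator = 0.047 − 0.1576 = -0.1106; denominator = 1 − 0.1576 = 0.8424
φ_{22} = -0.1106 / 0.8424 = -0.131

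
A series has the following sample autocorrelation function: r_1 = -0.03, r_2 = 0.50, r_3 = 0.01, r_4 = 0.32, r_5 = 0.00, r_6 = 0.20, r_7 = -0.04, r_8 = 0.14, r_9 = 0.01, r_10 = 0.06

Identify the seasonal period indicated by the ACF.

2

The largest autocorrelation is r_2 = 0.50, with weaker echoes at lags 4 (0.32) and 6 (0.20); the remaining lags stay at or below 0.14.
The dominant spike at lag 2 indicates a seasonal period of 2.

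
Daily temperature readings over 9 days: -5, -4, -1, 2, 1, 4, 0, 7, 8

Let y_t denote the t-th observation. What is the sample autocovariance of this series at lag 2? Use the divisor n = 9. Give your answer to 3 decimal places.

2.272

Mean ȳ = (-5 − 4 − 1 + 2 + 1 + 4 + 0 + 7 + 8)/9 = 1.3333
Σ_{t=1}^{7}(y_t−ȳ)(y_{t+2}−ȳ) = 20.4444
γ_2 = 20.4444 / 9 = 2.272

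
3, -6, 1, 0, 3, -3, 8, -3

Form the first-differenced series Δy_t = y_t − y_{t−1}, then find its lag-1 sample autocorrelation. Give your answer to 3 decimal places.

-0.646

First differences Δy: -9, 7, -1, 3, -6, 11, -11
Mean of differences = -0.8571
Numerator Σ(Δy_t−Δȳ)(Δy_{t+1}−Δȳ) = -266.7347
Denominator Σ(Δy_t−Δȳ)² = 412.8571
r_1(Δy) = -266.7347 / 412.8571 = -0.646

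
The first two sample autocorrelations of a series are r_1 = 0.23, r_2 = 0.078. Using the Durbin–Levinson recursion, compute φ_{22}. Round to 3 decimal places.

0.027

φ_{22} = (r_2 − r_1²) / (1 − r_1²)
r_1² = (0.23)² = 0.0529
Numerator = 0.078 − 0.0529 = 0.0251; denominator = 1 − 0.0529 = 0.9471
φ_{22} = 0.0251 / 0.9471 = 0.027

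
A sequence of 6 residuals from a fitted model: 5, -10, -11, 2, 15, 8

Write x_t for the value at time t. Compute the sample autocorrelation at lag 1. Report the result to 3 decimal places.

0.365

Mean x̄ = (5 − 10 − 11 + 2 + 15 + 8)/6 = 1.5000
Deviations from mean: 3.5000, -11.5000, -12.5000, 0.5000, 13.5000, 6.5000
Σ(x_t−x̄)(x_{t+1}−x̄) = (-40.2500) + (143.7500) + (-6.2500) + (6.7500) + (87.7500) = 191.7500
Denominator Σ(x_t−x̄)² = 525.5000
r_1 = 191.7500 / 525.5000 = 0.365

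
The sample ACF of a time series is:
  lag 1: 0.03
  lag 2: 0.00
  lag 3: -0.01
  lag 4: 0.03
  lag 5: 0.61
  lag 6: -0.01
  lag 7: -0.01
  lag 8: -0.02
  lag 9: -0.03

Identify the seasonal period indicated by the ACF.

5

The largest autocorrelation is r_5 = 0.61; the remaining lags stay at or below 0.03.
The dominant spike at lag 5 indicates a seasonal period of 5.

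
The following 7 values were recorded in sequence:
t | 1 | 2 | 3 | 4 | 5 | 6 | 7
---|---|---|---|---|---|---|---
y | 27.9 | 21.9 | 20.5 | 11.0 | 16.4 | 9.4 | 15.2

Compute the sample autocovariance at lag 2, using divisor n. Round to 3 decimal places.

7.764

Mean ȳ = (27.9 + 21.9 + 20.5 + 11.0 + 16.4 + 9.4 + 15.2)/7 = 17.4714
Σ_{t=1}^{5}(y_t−ȳ)(y_{t+2}−ȳ) = 54.3469
γ_2 = 54.3469 / 7 = 7.764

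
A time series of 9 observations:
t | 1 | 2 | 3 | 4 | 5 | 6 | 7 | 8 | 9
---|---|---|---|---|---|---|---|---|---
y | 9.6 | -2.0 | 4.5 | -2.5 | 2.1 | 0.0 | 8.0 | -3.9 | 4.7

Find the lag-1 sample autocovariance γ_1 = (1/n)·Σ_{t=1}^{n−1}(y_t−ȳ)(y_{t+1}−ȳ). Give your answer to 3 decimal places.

-12.616

Mean ȳ = (9.6 − 2.0 + 4.5 − 2.5 + 2.1 + 0.0 + 8.0 − 3.9 + 4.7)/9 = 2.2778
Σ_{t=1}^{8}(y_t−ȳ)(y_{t+1}−ȳ) = -113.5405
γ_1 = -113.5405 / 9 = -12.616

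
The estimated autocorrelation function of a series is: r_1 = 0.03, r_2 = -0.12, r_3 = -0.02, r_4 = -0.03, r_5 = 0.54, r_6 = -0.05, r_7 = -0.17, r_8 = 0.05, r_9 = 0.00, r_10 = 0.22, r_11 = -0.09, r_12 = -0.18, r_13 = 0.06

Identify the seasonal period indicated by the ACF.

5

The largest autocorrelation is r_5 = 0.54, with a weaker echo at lag 10 (0.22); the remaining lags stay at or below 0.06.
The dominant spike at lag 5 indicates a seasonal period of 5.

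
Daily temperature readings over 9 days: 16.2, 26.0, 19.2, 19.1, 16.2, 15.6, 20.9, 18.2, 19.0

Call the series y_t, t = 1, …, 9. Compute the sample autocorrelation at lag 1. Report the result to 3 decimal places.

Mean ȳ = (16.2 + 26.0 + 19.2 + 19.1 + 16.2 + 15.6 + 20.9 + 18.2 + 19.0)/9 = 18.9333
Numerator Σ_{t=1}^{8}(y_t−ȳ)(y_{t+1}−ȳ) = -16.7778
Denominator Σ(y_t−ȳ)² = 80.5000
r_1 = -16.7778 / 80.5000 = -0.208

-0.208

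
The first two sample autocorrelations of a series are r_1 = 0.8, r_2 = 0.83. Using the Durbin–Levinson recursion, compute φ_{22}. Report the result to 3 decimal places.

0.528

φ_{22} = (r_2 − r_1²) / (1 − r_1²)
r_1² = (0.8)² = 0.64
Numerator = 0.83 − 0.6400 = 0.1900; denominator = 1 − 0.6400 = 0.3600
φ_{22} = 0.1900 / 0.3600 = 0.528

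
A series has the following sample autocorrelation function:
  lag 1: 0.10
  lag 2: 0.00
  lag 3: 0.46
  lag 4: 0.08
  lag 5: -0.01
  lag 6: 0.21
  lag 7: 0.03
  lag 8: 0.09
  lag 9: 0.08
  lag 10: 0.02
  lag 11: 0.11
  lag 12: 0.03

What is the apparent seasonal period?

The largest autocorrelation is r_3 = 0.46, with a weaker echo at lag 6 (0.21); the remaining lags stay at or below 0.11.
The dominant spike at lag 3 indicates a seasonal period of 3.

3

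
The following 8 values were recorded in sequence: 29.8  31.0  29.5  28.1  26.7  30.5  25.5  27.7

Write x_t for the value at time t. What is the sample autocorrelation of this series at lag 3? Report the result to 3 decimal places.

Mean x̄ = (29.8 + 31.0 + 29.5 + 28.1 + 26.7 + 30.5 + 25.5 + 27.7)/8 = 28.6000
Deviations from mean: 1.2000, 2.4000, 0.9000, -0.5000, -1.9000, 1.9000, -3.1000, -0.9000
Numerator Σ_{t=1}^{5}(x_t−x̄)(x_{t+3}−x̄) = -0.1900
Denominator Σ(x_t−x̄)² = 25.9000
r_3 = -0.1900 / 25.9000 = -0.007

-0.007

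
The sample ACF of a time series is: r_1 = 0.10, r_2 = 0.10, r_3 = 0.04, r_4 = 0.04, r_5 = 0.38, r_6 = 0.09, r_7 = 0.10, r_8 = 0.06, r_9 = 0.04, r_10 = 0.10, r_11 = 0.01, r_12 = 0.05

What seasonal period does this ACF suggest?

5

The largest autocorrelation is r_5 = 0.38; the remaining lags stay at or below 0.10.
The dominant spike at lag 5 indicates a seasonal period of 5.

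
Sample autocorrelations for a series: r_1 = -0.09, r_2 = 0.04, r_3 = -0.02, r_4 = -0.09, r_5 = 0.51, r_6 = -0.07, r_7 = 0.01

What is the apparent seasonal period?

5

The largest autocorrelation is r_5 = 0.51; the remaining lags stay at or below 0.04.
The dominant spike at lag 5 indicates a seasonal period of 5.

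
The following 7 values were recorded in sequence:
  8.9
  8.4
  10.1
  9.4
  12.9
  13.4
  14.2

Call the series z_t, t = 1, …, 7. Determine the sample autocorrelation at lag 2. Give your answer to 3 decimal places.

Mean z̄ = (8.9 + 8.4 + 10.1 + 9.4 + 12.9 + 13.4 + 14.2)/7 = 11.0429
Deviations from mean: -2.1429, -2.6429, -0.9429, -1.6429, 1.8571, 2.3571, 3.1571
Σ(z_t−z̄)(z_{t+2}−z̄) = (2.0204) + (4.3418) + (-1.7510) + (-3.8724) + (5.8633) = 6.6020
Denominator Σ(z_t−z̄)² = 34.1371
r_2 = 6.6020 / 34.1371 = 0.193

0.193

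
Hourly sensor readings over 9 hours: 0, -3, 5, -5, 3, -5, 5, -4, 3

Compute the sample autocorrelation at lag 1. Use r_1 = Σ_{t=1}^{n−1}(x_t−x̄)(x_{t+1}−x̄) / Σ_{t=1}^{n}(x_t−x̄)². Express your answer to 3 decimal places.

-0.892

Mean x̄ = (0 − 3 + 5 − 5 + 3 − 5 + 5 − 4 + 3)/9 = -0.1111
Numerator Σ_{t=1}^{8}(x_t−x̄)(x_{t+1}−x̄) = -127.4568
Denominator Σ(x_t−x̄)² = 142.8889
r_1 = -127.4568 / 142.8889 = -0.892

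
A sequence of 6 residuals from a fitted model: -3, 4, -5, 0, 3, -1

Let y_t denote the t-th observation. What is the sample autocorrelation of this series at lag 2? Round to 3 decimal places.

-0.032

Mean ȳ = (-3 + 4 − 5 + 0 + 3 − 1)/6 = -0.3333
Deviations from mean: -2.6667, 4.3333, -4.6667, 0.3333, 3.3333, -0.6667
Numerator Σ_{t=1}^{4}(y_t−ȳ)(y_{t+2}−ȳ) = -1.8889
Denominator Σ(y_t−ȳ)² = 59.3333
r_2 = -1.8889 / 59.3333 = -0.032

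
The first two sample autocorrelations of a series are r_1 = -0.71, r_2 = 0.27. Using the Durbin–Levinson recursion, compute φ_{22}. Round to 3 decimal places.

φ_{22} = (r_2 − r_1²) / (1 − r_1²)
r_1² = (-0.71)² = 0.5041
Numerator = 0.27 − 0.5041 = -0.2341; denominator = 1 − 0.5041 = 0.4959
φ_{22} = -0.2341 / 0.4959 = -0.472

-0.472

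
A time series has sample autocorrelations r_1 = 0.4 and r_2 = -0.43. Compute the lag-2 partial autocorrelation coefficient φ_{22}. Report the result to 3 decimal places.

φ_{22} = (r_2 − r_1²) / (1 − r_1²)
r_1² = (0.4)² = 0.16
Numerator = -0.43 − 0.1600 = -0.5900; denominator = 1 − 0.1600 = 0.8400
φ_{22} = -0.5900 / 0.8400 = -0.702

-0.702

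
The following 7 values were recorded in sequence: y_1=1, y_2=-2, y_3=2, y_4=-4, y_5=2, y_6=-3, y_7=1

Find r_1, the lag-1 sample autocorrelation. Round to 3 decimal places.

Mean ȳ = (1 − 2 + 2 − 4 + 2 − 3 + 1)/7 = -0.4286
Deviations from mean: 1.4286, -1.5714, 2.4286, -3.5714, 2.4286, -2.5714, 1.4286
Σ(y_t−ȳ)(y_{t+1}−ȳ) = (-2.2449) + (-3.8163) + (-8.6735) + (-8.6735) + (-6.2449) + (-3.6735) = -33.3265
Denominator Σ(y_t−ȳ)² = 37.7143
r_1 = -33.3265 / 37.7143 = -0.884

-0.884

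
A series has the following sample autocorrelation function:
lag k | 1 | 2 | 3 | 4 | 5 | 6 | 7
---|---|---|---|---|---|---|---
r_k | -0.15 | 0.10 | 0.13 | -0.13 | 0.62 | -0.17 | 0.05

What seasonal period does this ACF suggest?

5

The largest autocorrelation is r_5 = 0.62; the remaining lags stay at or below 0.13.
The dominant spike at lag 5 indicates a seasonal period of 5.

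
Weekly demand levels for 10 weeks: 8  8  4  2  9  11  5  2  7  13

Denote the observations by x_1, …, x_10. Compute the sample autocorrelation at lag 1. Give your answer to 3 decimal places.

0.101

Mean x̄ = (8 + 8 + 4 + 2 + 9 + 11 + 5 + 2 + 7 + 13)/10 = 6.9000
Numerator Σ_{t=1}^{9}(x_t−x̄)(x_{t+1}−x̄) = 12.1900
Denominator Σ(x_t−x̄)² = 120.9000
r_1 = 12.1900 / 120.9000 = 0.101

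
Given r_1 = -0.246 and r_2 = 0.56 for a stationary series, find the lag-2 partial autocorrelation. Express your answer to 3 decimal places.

0.532

φ_{22} = (r_2 − r_1²) / (1 − r_1²)
r_1² = (-0.246)² = 0.060516
Numerator = 0.56 − 0.0605 = 0.4995; denominator = 1 − 0.0605 = 0.9395
φ_{22} = 0.4995 / 0.9395 = 0.532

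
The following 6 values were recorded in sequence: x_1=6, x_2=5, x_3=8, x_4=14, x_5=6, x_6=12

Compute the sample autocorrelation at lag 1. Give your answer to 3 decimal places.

-0.219

Mean x̄ = (6 + 5 + 8 + 14 + 6 + 12)/6 = 8.5000
Σ(x_t−x̄)(x_{t+1}−x̄) = (8.7500) + (1.7500) + (-2.7500) + (-13.7500) + (-8.7500) = -14.7500
Denominator Σ(x_t−x̄)² = 67.5000
r_1 = -14.7500 / 67.5000 = -0.219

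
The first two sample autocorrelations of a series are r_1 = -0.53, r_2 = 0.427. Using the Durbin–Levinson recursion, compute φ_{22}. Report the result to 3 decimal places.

0.203

φ_{22} = (r_2 − r_1²) / (1 − r_1²)
r_1² = (-0.53)² = 0.2809
Numerator = 0.427 − 0.2809 = 0.1461; denominator = 1 − 0.2809 = 0.7191
φ_{22} = 0.1461 / 0.7191 = 0.203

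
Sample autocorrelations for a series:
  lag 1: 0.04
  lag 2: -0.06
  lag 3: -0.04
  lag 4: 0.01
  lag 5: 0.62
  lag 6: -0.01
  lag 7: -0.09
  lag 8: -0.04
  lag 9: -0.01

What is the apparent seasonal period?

The largest autocorrelation is r_5 = 0.62; the remaining lags stay at or below 0.04.
The dominant spike at lag 5 indicates a seasonal period of 5.

5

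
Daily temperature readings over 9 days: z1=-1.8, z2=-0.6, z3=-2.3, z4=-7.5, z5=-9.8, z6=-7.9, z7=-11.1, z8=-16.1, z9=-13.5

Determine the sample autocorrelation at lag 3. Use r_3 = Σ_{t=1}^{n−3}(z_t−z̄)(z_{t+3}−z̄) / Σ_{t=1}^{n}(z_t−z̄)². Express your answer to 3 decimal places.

0.013

Mean z̄ = (-1.8 − 0.6 − 2.3 − 7.5 − 9.8 − 7.9 − 11.1 − 16.1 − 13.5)/9 = -7.8444
Numerator Σ_{t=1}^{6}(z_t−z̄)(z_{t+3}−z̄) = 2.9441
Denominator Σ(z_t−z̄)² = 234.4422
r_3 = 2.9441 / 234.4422 = 0.013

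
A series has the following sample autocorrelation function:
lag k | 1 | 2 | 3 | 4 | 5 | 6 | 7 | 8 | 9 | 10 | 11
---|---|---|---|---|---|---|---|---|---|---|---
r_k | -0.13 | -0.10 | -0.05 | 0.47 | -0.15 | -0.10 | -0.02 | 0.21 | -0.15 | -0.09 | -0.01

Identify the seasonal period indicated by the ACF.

4

The largest autocorrelation is r_4 = 0.47, with a weaker echo at lag 8 (0.21); the remaining lags stay at or below -0.01.
The dominant spike at lag 4 indicates a seasonal period of 4.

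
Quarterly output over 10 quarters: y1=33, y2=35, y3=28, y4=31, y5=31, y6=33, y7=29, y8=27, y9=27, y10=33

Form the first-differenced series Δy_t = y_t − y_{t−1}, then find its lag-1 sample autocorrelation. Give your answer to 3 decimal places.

-0.287

First differences Δy: 2, -7, 3, 0, 2, -4, -2, 0, 6
Mean of differences = 0.0000
Numerator Σ(Δy_t−Δȳ)(Δy_{t+1}−Δȳ) = -35.0000
Denominator Σ(Δy_t−Δȳ)² = 122.0000
r_1(Δy) = -35.0000 / 122.0000 = -0.287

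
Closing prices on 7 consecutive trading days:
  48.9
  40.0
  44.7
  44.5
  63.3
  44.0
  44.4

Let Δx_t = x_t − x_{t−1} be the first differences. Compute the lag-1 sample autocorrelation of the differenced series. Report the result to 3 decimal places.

First differences Δx: -8.9, 4.7, -0.2, 18.8, -19.3, 0.4
Mean of differences = -0.7500
Numerator Σ(Δx_t−Δx̄)(Δx_{t+1}−Δx̄) = -414.6525
Denominator Σ(Δx_t−Δx̄)² = 824.0550
r_1(Δx) = -414.6525 / 824.0550 = -0.503

-0.503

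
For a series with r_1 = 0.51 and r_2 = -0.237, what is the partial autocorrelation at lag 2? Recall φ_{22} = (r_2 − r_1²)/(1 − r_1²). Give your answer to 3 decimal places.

φ_{22} = (r_2 − r_1²) / (1 − r_1²)
r_1² = (0.51)² = 0.2601
Numerator = -0.237 − 0.2601 = -0.4971; denominator = 1 − 0.2601 = 0.7399
φ_{22} = -0.4971 / 0.7399 = -0.672

-0.672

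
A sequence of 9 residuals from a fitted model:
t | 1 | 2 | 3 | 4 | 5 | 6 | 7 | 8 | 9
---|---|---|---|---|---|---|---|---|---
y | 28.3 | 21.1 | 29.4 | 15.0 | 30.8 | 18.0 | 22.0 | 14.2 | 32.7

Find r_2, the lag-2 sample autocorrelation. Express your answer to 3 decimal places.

0.420

Mean ȳ = (28.3 + 21.1 + 29.4 + 15.0 + 30.8 + 18.0 + 22.0 + 14.2 + 32.7)/9 = 23.5000
Σ(y_t−ȳ)(y_{t+2}−ȳ) = (28.3200) + (20.4000) + (43.0700) + (46.7500) + (-10.9500) + (51.1500) + (-13.8000) = 164.9400
Denominator Σ(y_t−ȳ)² = 392.7800
r_2 = 164.9400 / 392.7800 = 0.420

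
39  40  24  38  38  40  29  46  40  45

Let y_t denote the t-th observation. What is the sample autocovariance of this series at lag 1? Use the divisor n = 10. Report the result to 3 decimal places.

Mean ȳ = (39 + 40 + 24 + 38 + 38 + 40 + 29 + 46 + 40 + 45)/10 = 37.9000
Σ_{t=1}^{9}(y_t−ȳ)(y_{t+1}−ȳ) = -86.9100
γ_1 = -86.9100 / 10 = -8.691

-8.691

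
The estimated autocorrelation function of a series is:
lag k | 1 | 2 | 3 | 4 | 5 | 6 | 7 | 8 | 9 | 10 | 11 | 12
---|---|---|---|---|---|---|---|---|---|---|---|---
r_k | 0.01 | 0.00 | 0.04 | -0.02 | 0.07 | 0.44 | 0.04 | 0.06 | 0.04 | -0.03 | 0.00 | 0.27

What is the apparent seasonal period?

The largest autocorrelation is r_6 = 0.44, with a weaker echo at lag 12 (0.27); the remaining lags stay at or below 0.07.
The dominant spike at lag 6 indicates a seasonal period of 6.

6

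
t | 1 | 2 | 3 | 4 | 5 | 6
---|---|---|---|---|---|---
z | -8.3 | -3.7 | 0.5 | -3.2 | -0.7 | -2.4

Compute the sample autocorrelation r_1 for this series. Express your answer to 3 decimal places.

0.028

Mean z̄ = (-8.3 − 3.7 + 0.5 − 3.2 − 0.7 − 2.4)/6 = -2.9667
Numerator Σ_{t=1}^{5}(z_t−z̄)(z_{t+1}−z̄) = 1.3156
Denominator Σ(z_t−z̄)² = 46.5133
r_1 = 1.3156 / 46.5133 = 0.028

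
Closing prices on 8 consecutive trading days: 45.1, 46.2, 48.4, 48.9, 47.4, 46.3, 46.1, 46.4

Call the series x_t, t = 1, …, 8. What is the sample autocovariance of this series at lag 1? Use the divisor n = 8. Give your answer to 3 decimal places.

0.610

Mean x̄ = (45.1 + 46.2 + 48.4 + 48.9 + 47.4 + 46.3 + 46.1 + 46.4)/8 = 46.8500
Deviations: -1.7500, -0.6500, 1.5500, 2.0500, 0.5500, -0.5500, -0.7500, -0.4500
Σ_{t=1}^{7}(x_t−x̄)(x_{t+1}−x̄) = 4.8825
γ_1 = 4.8825 / 8 = 0.610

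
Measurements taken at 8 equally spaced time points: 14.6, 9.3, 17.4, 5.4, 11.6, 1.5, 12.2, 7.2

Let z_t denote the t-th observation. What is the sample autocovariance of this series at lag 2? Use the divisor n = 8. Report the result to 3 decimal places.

14.386

Mean z̄ = (14.6 + 9.3 + 17.4 + 5.4 + 11.6 + 1.5 + 12.2 + 7.2)/8 = 9.9000
Deviations: 4.7000, -0.6000, 7.5000, -4.5000, 1.7000, -8.4000, 2.3000, -2.7000
Σ_{t=1}^{6}(z_t−z̄)(z_{t+2}−z̄) = 115.0900
γ_2 = 115.0900 / 8 = 14.386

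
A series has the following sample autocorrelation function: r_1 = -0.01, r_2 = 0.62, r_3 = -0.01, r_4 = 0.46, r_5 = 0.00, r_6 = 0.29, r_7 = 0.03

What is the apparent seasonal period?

The largest autocorrelation is r_2 = 0.62, with weaker echoes at lags 4 (0.46) and 6 (0.29); the remaining lags stay at or below 0.03.
The dominant spike at lag 2 indicates a seasonal period of 2.

2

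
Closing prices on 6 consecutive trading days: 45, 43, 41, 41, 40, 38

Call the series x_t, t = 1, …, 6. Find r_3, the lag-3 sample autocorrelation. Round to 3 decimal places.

Mean x̄ = (45 + 43 + 41 + 41 + 40 + 38)/6 = 41.3333
Deviations from mean: 3.6667, 1.6667, -0.3333, -0.3333, -1.3333, -3.3333
Σ(x_t−x̄)(x_{t+3}−x̄) = (-1.2222) + (-2.2222) + (1.1111) = -2.3333
Denominator Σ(x_t−x̄)² = 29.3333
r_3 = -2.3333 / 29.3333 = -0.080

-0.080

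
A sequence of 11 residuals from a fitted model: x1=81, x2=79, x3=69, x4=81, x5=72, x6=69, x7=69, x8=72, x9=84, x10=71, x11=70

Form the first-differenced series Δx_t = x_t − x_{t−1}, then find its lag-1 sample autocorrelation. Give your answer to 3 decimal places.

-0.459

First differences Δx: -2, -10, 12, -9, -3, 0, 3, 12, -13, -1
Mean of differences = -1.1000
Numerator Σ(Δx_t−Δx̄)(Δx_{t+1}−Δx̄) = -298.0100
Denominator Σ(Δx_t−Δx̄)² = 648.9000
r_1(Δx) = -298.0100 / 648.9000 = -0.459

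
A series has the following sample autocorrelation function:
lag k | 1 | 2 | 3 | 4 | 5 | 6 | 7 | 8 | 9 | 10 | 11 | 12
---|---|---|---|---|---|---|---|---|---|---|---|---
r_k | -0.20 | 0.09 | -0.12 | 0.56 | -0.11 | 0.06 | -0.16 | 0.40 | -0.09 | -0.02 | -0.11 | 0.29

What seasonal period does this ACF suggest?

The largest autocorrelation is r_4 = 0.56, with weaker echoes at lags 8 (0.40) and 12 (0.29); the remaining lags stay at or below 0.09.
The dominant spike at lag 4 indicates a seasonal period of 4.

4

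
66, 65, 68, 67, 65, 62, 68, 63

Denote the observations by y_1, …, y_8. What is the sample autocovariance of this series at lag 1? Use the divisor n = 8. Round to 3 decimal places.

Mean ȳ = (66 + 65 + 68 + 67 + 65 + 62 + 68 + 63)/8 = 65.5000
Deviations: 0.5000, -0.5000, 2.5000, 1.5000, -0.5000, -3.5000, 2.5000, -2.5000
Σ_{t=1}^{7}(y_t−ȳ)(y_{t+1}−ȳ) = -11.7500
γ_1 = -11.7500 / 8 = -1.469

-1.469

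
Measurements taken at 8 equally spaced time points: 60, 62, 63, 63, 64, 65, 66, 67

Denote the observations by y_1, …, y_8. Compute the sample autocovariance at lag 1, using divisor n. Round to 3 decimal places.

Mean ȳ = (60 + 62 + 63 + 63 + 64 + 65 + 66 + 67)/8 = 63.7500
Σ_{t=1}^{7}(y_t−ȳ)(y_{t+1}−ȳ) = 18.6875
γ_1 = 18.6875 / 8 = 2.336

2.336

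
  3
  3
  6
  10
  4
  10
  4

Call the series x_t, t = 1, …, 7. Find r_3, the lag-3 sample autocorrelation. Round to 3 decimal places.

Mean x̄ = (3 + 3 + 6 + 10 + 4 + 10 + 4)/7 = 5.7143
Numerator Σ_{t=1}^{4}(x_t−x̄)(x_{t+3}−x̄) = -13.1020
Denominator Σ(x_t−x̄)² = 57.4286
r_3 = -13.1020 / 57.4286 = -0.228

-0.228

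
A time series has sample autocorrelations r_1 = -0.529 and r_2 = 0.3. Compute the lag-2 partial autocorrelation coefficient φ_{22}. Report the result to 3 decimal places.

φ_{22} = (r_2 − r_1²) / (1 − r_1²)
r_1² = (-0.529)² = 0.279841
Numerator = 0.3 − 0.2798 = 0.0202; denominator = 1 − 0.2798 = 0.7202
φ_{22} = 0.0202 / 0.7202 = 0.028

0.028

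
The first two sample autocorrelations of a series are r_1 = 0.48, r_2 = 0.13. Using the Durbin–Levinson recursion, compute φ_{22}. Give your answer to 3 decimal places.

φ_{22} = (r_2 − r_1²) / (1 − r_1²)
r_1² = (0.48)² = 0.2304
Numerator = 0.13 − 0.2304 = -0.1004; denominator = 1 − 0.2304 = 0.7696
φ_{22} = -0.1004 / 0.7696 = -0.130

-0.130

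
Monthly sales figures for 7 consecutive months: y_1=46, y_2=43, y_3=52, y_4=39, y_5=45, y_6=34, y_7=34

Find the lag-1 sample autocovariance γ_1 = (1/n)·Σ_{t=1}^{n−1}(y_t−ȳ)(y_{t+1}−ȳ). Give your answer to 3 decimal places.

2.201

Mean ȳ = (46 + 43 + 52 + 39 + 45 + 34 + 34)/7 = 41.8571
Deviations: 4.1429, 1.1429, 10.1429, -2.8571, 3.1429, -7.8571, -7.8571
Σ_{t=1}^{6}(y_t−ȳ)(y_{t+1}−ȳ) = 15.4082
γ_1 = 15.4082 / 7 = 2.201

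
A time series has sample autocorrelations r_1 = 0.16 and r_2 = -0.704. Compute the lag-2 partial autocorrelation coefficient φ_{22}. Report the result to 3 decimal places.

φ_{22} = (r_2 − r_1²) / (1 − r_1²)
r_1² = (0.16)² = 0.0256
Numerator = -0.704 − 0.0256 = -0.7296; denominator = 1 − 0.0256 = 0.9744
φ_{22} = -0.7296 / 0.9744 = -0.749

-0.749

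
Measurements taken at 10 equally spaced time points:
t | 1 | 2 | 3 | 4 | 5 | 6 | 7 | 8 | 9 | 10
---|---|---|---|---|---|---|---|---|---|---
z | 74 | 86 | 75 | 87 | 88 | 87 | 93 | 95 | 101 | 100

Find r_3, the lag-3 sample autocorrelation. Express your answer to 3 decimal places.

0.088

Mean z̄ = (74 + 86 + 75 + 87 + 88 + 87 + 93 + 95 + 101 + 100)/10 = 88.6000
Σ(z_t−z̄)(z_{t+3}−z̄) = (23.3600) + (1.5600) + (21.7600) + (-7.0400) + (-3.8400) + (-19.8400) + (50.1600) = 66.1200
Denominator Σ(z_t−z̄)² = 754.4000
r_3 = 66.1200 / 754.4000 = 0.088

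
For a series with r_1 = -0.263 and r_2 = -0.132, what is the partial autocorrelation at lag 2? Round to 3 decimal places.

φ_{22} = (r_2 − r_1²) / (1 − r_1²)
r_1² = (-0.263)² = 0.069169
Numerator = -0.132 − 0.0692 = -0.2012; denominator = 1 − 0.0692 = 0.9308
φ_{22} = -0.2012 / 0.9308 = -0.216

-0.216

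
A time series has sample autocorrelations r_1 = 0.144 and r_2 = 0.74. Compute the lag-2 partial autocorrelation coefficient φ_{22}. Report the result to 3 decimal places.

φ_{22} = (r_2 − r_1²) / (1 − r_1²)
r_1² = (0.144)² = 0.020736
Numerator = 0.74 − 0.0207 = 0.7193; denominator = 1 − 0.0207 = 0.9793
φ_{22} = 0.7193 / 0.9793 = 0.734

0.734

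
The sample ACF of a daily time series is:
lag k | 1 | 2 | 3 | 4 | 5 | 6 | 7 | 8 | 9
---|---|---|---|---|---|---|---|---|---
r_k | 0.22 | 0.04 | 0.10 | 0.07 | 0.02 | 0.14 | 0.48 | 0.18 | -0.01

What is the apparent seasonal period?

7

The largest autocorrelation is r_7 = 0.48; the remaining lags stay at or below 0.22. The elevated value at lag 1 (0.22), dropping to 0.04 at lag 2, reflects decaying short-term dependence rather than seasonality.
The dominant spike at lag 7 indicates a seasonal period of 7.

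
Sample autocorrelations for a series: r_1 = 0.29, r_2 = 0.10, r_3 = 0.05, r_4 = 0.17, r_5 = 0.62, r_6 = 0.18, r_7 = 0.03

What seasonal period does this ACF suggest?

The largest autocorrelation is r_5 = 0.62; the remaining lags stay at or below 0.29. The elevated value at lag 1 (0.29), dropping to 0.10 at lag 2, reflects decaying short-term dependence rather than seasonality.
The dominant spike at lag 5 indicates a seasonal period of 5.

5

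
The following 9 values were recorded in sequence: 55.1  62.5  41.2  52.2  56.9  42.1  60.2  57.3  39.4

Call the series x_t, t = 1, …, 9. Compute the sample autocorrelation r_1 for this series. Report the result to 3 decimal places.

Mean x̄ = (55.1 + 62.5 + 41.2 + 52.2 + 56.9 + 42.1 + 60.2 + 57.3 + 39.4)/9 = 51.8778
Numerator Σ_{t=1}^{8}(x_t−x̄)(x_{t+1}−x̄) = -234.0283
Denominator Σ(x_t−x̄)² = 612.5156
r_1 = -234.0283 / 612.5156 = -0.382

-0.382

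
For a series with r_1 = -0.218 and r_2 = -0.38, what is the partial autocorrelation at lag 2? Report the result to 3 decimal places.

φ_{22} = (r_2 − r_1²) / (1 − r_1²)
r_1² = (-0.218)² = 0.047524
Numerator = -0.38 − 0.0475 = -0.4275; denominator = 1 − 0.0475 = 0.9525
φ_{22} = -0.4275 / 0.9525 = -0.449

-0.449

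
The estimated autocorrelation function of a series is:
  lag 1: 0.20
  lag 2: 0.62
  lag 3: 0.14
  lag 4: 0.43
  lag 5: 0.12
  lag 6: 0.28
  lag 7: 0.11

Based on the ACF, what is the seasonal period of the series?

2

The largest autocorrelation is r_2 = 0.62, with weaker echoes at lags 4 (0.43) and 6 (0.28); the remaining lags stay at or below 0.20.
The dominant spike at lag 2 indicates a seasonal period of 2.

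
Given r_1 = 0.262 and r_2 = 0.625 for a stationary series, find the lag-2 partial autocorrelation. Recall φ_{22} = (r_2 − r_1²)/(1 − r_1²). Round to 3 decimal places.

0.597

φ_{22} = (r_2 − r_1²) / (1 − r_1²)
r_1² = (0.262)² = 0.068644
Numerator = 0.625 − 0.0686 = 0.5564; denominator = 1 − 0.0686 = 0.9314
φ_{22} = 0.5564 / 0.9314 = 0.597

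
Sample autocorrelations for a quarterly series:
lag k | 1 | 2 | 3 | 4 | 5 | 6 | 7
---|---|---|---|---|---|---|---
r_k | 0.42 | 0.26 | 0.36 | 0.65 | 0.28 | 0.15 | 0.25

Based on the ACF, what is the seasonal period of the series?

The largest autocorrelation is r_4 = 0.65; the remaining lags stay at or below 0.42. The elevated value at lag 1 (0.42), dropping to 0.26 at lag 2, reflects decaying short-term dependence rather than seasonality.
The dominant spike at lag 4 indicates a seasonal period of 4.

4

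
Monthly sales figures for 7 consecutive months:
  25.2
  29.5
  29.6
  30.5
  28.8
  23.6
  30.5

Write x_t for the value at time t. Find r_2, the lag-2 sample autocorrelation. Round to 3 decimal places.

Mean x̄ = (25.2 + 29.5 + 29.6 + 30.5 + 28.8 + 23.6 + 30.5)/7 = 28.2429
Σ(x_t−x̄)(x_{t+2}−x̄) = (-4.1296) + (2.8376) + (0.7561) + (-10.4796) + (1.2576) = -9.7580
Denominator Σ(x_t−x̄)² = 44.7371
r_2 = -9.7580 / 44.7371 = -0.218

-0.218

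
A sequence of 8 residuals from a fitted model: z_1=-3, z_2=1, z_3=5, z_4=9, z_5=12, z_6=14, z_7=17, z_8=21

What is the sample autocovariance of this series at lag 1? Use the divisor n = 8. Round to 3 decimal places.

34.594

Mean z̄ = (-3 + 1 + 5 + 9 + 12 + 14 + 17 + 21)/8 = 9.5000
Deviations: -12.5000, -8.5000, -4.5000, -0.5000, 2.5000, 4.5000, 7.5000, 11.5000
Σ_{t=1}^{7}(z_t−z̄)(z_{t+1}−z̄) = 276.7500
γ_1 = 276.7500 / 8 = 34.594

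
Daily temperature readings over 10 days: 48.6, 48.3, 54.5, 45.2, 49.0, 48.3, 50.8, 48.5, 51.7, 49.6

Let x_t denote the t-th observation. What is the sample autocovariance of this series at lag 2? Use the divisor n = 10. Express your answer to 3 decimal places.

Mean x̄ = (48.6 + 48.3 + 54.5 + 45.2 + 49.0 + 48.3 + 50.8 + 48.5 + 51.7 + 49.6)/10 = 49.4500
Σ_{t=1}^{8}(x_t−x̄)(x_{t+2}−x̄) = 6.5900
γ_2 = 6.5900 / 10 = 0.659

0.659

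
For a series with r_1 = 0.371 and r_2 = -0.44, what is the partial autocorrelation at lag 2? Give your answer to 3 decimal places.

-0.670

φ_{22} = (r_2 − r_1²) / (1 − r_1²)
r_1² = (0.371)² = 0.137641
Numerator = -0.44 − 0.1376 = -0.5776; denominator = 1 − 0.1376 = 0.8624
φ_{22} = -0.5776 / 0.8624 = -0.670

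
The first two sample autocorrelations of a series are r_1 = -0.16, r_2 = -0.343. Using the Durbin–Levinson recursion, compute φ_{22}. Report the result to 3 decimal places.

φ_{22} = (r_2 − r_1²) / (1 − r_1²)
r_1² = (-0.16)² = 0.0256
Numerator = -0.343 − 0.0256 = -0.3686; denominator = 1 − 0.0256 = 0.9744
φ_{22} = -0.3686 / 0.9744 = -0.378

-0.378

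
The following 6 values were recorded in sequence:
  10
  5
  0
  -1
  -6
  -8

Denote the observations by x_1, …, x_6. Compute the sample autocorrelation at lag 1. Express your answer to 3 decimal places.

Mean x̄ = (10 + 5 + 0 − 1 − 6 − 8)/6 = 0.0000
Deviations from mean: 10.0000, 5.0000, 0.0000, -1.0000, -6.0000, -8.0000
Numerator Σ_{t=1}^{5}(x_t−x̄)(x_{t+1}−x̄) = 104.0000
Denominator Σ(x_t−x̄)² = 226.0000
r_1 = 104.0000 / 226.0000 = 0.460

0.460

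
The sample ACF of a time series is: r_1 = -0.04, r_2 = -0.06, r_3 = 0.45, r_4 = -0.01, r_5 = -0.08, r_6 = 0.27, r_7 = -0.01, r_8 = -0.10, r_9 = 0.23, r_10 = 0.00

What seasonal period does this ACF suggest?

3

The largest autocorrelation is r_3 = 0.45, with weaker echoes at lags 6 (0.27) and 9 (0.23); the remaining lags stay at or below 0.00.
The dominant spike at lag 3 indicates a seasonal period of 3.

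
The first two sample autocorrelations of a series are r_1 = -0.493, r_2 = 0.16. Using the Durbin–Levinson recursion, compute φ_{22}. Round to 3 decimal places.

φ_{22} = (r_2 − r_1²) / (1 − r_1²)
r_1² = (-0.493)² = 0.243049
Numerator = 0.16 − 0.2430 = -0.0830; denominator = 1 − 0.2430 = 0.7570
φ_{22} = -0.0830 / 0.7570 = -0.110

-0.110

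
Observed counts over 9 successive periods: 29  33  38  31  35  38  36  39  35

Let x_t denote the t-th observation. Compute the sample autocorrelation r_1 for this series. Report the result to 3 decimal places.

Mean x̄ = (29 + 33 + 38 + 31 + 35 + 38 + 36 + 39 + 35)/9 = 34.8889
Numerator Σ_{t=1}^{8}(x_t−x̄)(x_{t+1}−x̄) = 1.5432
Denominator Σ(x_t−x̄)² = 90.8889
r_1 = 1.5432 / 90.8889 = 0.017

0.017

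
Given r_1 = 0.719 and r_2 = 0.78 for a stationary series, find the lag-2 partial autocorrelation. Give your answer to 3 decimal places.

φ_{22} = (r_2 − r_1²) / (1 − r_1²)
r_1² = (0.719)² = 0.516961
Numerator = 0.78 − 0.5170 = 0.2630; denominator = 1 − 0.5170 = 0.4830
φ_{22} = 0.2630 / 0.4830 = 0.545

0.545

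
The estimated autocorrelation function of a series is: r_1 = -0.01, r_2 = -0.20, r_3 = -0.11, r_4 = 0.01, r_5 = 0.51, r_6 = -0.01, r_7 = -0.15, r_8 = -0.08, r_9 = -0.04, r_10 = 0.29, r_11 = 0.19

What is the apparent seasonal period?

5

The largest autocorrelation is r_5 = 0.51, with a weaker echo at lag 10 (0.29); the remaining lags stay at or below 0.19.
The dominant spike at lag 5 indicates a seasonal period of 5.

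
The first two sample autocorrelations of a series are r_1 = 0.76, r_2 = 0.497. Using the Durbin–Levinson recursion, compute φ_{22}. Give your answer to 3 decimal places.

-0.191

φ_{22} = (r_2 − r_1²) / (1 − r_1²)
r_1² = (0.76)² = 0.5776
Numerator = 0.497 − 0.5776 = -0.0806; denominator = 1 − 0.5776 = 0.4224
φ_{22} = -0.0806 / 0.4224 = -0.191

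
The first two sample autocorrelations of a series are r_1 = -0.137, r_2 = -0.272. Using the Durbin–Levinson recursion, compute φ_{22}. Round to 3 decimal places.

-0.296

φ_{22} = (r_2 − r_1²) / (1 − r_1²)
r_1² = (-0.137)² = 0.018769
Numerator = -0.272 − 0.0188 = -0.2908; denominator = 1 − 0.0188 = 0.9812
φ_{22} = -0.2908 / 0.9812 = -0.296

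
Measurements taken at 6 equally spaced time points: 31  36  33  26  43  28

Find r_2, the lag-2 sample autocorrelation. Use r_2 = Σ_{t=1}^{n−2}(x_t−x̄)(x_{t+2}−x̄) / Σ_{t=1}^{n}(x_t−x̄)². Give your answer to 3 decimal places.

0.068

Mean x̄ = (31 + 36 + 33 + 26 + 43 + 28)/6 = 32.8333
Numerator Σ_{t=1}^{4}(x_t−x̄)(x_{t+2}−x̄) = 12.7778
Denominator Σ(x_t−x̄)² = 186.8333
r_2 = 12.7778 / 186.8333 = 0.068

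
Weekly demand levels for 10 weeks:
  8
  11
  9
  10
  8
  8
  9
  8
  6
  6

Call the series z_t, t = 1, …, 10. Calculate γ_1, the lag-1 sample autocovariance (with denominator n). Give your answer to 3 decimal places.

0.741

Mean z̄ = (8 + 11 + 9 + 10 + 8 + 8 + 9 + 8 + 6 + 6)/10 = 8.3000
Σ_{t=1}^{9}(z_t−z̄)(z_{t+1}−z̄) = 7.4100
γ_1 = 7.4100 / 10 = 0.741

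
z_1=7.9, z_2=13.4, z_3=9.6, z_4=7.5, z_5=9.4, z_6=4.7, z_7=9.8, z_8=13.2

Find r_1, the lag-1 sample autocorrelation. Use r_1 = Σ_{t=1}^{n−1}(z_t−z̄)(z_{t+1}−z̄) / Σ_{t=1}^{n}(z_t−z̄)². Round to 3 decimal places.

-0.100

Mean z̄ = (7.9 + 13.4 + 9.6 + 7.5 + 9.4 + 4.7 + 9.8 + 13.2)/8 = 9.4375
Σ(z_t−z̄)(z_{t+1}−z̄) = (-6.0923) + (0.6439) + (-0.3148) + (0.0727) + (0.1777) + (-1.7173) + (1.3639) = -5.8664
Denominator Σ(z_t−z̄)² = 58.5788
r_1 = -5.8664 / 58.5788 = -0.100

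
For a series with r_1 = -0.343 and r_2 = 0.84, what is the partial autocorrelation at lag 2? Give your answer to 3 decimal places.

0.819

φ_{22} = (r_2 − r_1²) / (1 − r_1²)
r_1² = (-0.343)² = 0.117649
Numerator = 0.84 − 0.1176 = 0.7224; denominator = 1 − 0.1176 = 0.8824
φ_{22} = 0.7224 / 0.8824 = 0.819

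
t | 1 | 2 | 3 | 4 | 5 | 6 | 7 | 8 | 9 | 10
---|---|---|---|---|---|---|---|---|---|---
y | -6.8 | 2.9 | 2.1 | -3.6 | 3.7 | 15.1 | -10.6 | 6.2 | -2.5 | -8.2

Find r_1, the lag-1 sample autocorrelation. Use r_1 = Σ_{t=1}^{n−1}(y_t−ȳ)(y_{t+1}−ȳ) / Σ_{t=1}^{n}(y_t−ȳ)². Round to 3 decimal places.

-0.367

Mean ȳ = (-6.8 + 2.9 + 2.1 − 3.6 + 3.7 + 15.1 − 10.6 + 6.2 − 2.5 − 8.2)/10 = -0.1700
Numerator Σ_{t=1}^{9}(y_t−ȳ)(y_{t+1}−ȳ) = -197.1879
Denominator Σ(y_t−ȳ)² = 537.7210
r_1 = -197.1879 / 537.7210 = -0.367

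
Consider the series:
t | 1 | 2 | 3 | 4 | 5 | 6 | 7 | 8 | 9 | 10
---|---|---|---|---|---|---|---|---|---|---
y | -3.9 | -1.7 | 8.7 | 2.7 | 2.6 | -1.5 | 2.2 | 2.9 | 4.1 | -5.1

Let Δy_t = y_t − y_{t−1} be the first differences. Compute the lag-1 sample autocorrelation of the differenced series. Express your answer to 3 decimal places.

-0.228

First differences Δy: 2.2, 10.4, -6.0, -0.1, -4.1, 3.7, 0.7, 1.2, -9.2
Mean of differences = -0.1333
Numerator Σ(Δy_t−Δȳ)(Δy_{t+1}−Δȳ) = -60.5344
Denominator Σ(Δy_t−Δȳ)² = 265.9200
r_1(Δy) = -60.5344 / 265.9200 = -0.228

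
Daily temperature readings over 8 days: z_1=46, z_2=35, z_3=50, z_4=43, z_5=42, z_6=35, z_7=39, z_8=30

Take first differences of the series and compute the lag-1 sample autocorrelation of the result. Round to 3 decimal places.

First differences Δz: -11, 15, -7, -1, -7, 4, -9
Mean of differences = -2.2857
Numerator Σ(Δz_t−Δz̄)(Δz_{t+1}−Δz̄) = -316.0816
Denominator Σ(Δz_t−Δz̄)² = 505.4286
r_1(Δz) = -316.0816 / 505.4286 = -0.625

-0.625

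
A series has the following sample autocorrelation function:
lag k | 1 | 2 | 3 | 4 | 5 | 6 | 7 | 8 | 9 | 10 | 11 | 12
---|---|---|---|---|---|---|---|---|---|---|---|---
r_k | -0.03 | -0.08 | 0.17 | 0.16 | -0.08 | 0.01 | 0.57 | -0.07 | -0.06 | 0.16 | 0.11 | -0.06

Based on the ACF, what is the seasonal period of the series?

The largest autocorrelation is r_7 = 0.57; the remaining lags stay at or below 0.17.
The dominant spike at lag 7 indicates a seasonal period of 7.

7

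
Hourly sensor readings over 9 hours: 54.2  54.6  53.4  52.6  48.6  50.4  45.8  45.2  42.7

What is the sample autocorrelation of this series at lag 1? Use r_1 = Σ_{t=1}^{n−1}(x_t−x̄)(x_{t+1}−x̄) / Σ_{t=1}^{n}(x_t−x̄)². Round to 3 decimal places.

Mean x̄ = (54.2 + 54.6 + 53.4 + 52.6 + 48.6 + 50.4 + 45.8 + 45.2 + 42.7)/9 = 49.7222
Numerator Σ_{t=1}^{8}(x_t−x̄)(x_{t+1}−x̄) = 93.2095
Denominator Σ(x_t−x̄)² = 152.5156
r_1 = 93.2095 / 152.5156 = 0.611

0.611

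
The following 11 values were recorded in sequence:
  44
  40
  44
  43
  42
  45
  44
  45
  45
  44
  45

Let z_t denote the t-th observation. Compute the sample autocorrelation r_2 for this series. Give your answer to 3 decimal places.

Mean z̄ = (44 + 40 + 44 + 43 + 42 + 45 + 44 + 45 + 45 + 44 + 45)/11 = 43.7273
Numerator Σ_{t=1}^{9}(z_t−z̄)(z_{t+2}−z̄) = 4.8512
Denominator Σ(z_t−z̄)² = 24.1818
r_2 = 4.8512 / 24.1818 = 0.201

0.201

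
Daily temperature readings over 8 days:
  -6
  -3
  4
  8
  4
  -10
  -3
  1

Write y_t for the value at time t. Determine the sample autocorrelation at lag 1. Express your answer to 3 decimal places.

0.228

Mean ȳ = (-6 − 3 + 4 + 8 + 4 − 10 − 3 + 1)/8 = -0.6250
Σ(y_t−ȳ)(y_{t+1}−ȳ) = (12.7656) + (-10.9844) + (39.8906) + (39.8906) + (-43.3594) + (22.2656) + (-3.8594) = 56.6094
Denominator Σ(y_t−ȳ)² = 247.8750
r_1 = 56.6094 / 247.8750 = 0.228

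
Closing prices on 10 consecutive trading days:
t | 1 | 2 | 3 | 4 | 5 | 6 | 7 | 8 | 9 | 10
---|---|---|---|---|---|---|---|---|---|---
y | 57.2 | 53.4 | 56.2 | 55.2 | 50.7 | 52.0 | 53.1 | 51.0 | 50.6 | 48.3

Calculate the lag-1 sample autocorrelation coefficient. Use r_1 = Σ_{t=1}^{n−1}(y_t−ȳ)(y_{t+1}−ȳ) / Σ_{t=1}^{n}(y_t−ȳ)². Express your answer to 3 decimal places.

0.320

Mean ȳ = (57.2 + 53.4 + 56.2 + 55.2 + 50.7 + 52.0 + 53.1 + 51.0 + 50.6 + 48.3)/10 = 52.7700
Numerator Σ_{t=1}^{9}(y_t−ȳ)(y_{t+1}−ȳ) = 22.5531
Denominator Σ(y_t−ȳ)² = 70.5010
r_1 = 22.5531 / 70.5010 = 0.320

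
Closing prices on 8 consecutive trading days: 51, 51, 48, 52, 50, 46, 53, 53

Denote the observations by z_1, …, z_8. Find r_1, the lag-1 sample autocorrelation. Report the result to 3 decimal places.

-0.196

Mean z̄ = (51 + 51 + 48 + 52 + 50 + 46 + 53 + 53)/8 = 50.5000
Deviations from mean: 0.5000, 0.5000, -2.5000, 1.5000, -0.5000, -4.5000, 2.5000, 2.5000
Σ(z_t−z̄)(z_{t+1}−z̄) = (0.2500) + (-1.2500) + (-3.7500) + (-0.7500) + (2.2500) + (-11.2500) + (6.2500) = -8.2500
Denominator Σ(z_t−z̄)² = 42.0000
r_1 = -8.2500 / 42.0000 = -0.196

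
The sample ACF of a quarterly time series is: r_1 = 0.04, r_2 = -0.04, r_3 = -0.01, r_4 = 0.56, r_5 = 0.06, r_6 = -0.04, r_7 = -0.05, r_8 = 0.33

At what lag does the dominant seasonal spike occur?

The largest autocorrelation is r_4 = 0.56, with a weaker echo at lag 8 (0.33); the remaining lags stay at or below 0.06.
The dominant spike at lag 4 indicates a seasonal period of 4.

4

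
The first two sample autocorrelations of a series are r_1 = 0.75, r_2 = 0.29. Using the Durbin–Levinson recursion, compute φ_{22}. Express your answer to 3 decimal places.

φ_{22} = (r_2 − r_1²) / (1 − r_1²)
r_1² = (0.75)² = 0.5625
Numerator = 0.29 − 0.5625 = -0.2725; denominator = 1 − 0.5625 = 0.4375
φ_{22} = -0.2725 / 0.4375 = -0.623

-0.623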